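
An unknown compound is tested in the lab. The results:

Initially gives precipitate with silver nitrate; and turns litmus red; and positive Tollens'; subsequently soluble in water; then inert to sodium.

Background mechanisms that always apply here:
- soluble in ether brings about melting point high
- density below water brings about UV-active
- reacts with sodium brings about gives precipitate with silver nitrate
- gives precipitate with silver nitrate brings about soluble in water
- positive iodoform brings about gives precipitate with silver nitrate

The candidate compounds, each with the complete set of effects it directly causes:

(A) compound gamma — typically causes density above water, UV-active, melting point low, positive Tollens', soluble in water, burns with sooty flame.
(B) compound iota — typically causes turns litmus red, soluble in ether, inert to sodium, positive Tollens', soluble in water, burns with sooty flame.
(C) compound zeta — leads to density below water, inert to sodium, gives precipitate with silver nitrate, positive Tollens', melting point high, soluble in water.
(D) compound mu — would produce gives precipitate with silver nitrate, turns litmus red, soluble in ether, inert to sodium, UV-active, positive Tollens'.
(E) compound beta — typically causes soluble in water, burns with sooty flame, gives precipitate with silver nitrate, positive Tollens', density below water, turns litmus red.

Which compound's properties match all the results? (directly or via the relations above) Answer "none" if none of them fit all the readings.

D

Checking each candidate against the observations:
(A) compound gamma — gives precipitate with silver nitrate -; turns litmus red -; positive Tollens' +; soluble in water +; inert to sodium -
(B) compound iota — gives precipitate with silver nitrate -; turns litmus red +; positive Tollens' +; soluble in water +; inert to sodium +
(C) compound zeta — gives precipitate with silver nitrate +; turns litmus red -; positive Tollens' +; soluble in water +; inert to sodium +
(D) compound mu — gives precipitate with silver nitrate +; turns litmus red +; positive Tollens' +; soluble in water + (via gives precipitate with silver nitrate → soluble in water); inert to sodium +
(E) compound beta — gives precipitate with silver nitrate +; turns litmus red +; positive Tollens' +; soluble in water +; inert to sodium -
(D) alone accounts for all the evidence.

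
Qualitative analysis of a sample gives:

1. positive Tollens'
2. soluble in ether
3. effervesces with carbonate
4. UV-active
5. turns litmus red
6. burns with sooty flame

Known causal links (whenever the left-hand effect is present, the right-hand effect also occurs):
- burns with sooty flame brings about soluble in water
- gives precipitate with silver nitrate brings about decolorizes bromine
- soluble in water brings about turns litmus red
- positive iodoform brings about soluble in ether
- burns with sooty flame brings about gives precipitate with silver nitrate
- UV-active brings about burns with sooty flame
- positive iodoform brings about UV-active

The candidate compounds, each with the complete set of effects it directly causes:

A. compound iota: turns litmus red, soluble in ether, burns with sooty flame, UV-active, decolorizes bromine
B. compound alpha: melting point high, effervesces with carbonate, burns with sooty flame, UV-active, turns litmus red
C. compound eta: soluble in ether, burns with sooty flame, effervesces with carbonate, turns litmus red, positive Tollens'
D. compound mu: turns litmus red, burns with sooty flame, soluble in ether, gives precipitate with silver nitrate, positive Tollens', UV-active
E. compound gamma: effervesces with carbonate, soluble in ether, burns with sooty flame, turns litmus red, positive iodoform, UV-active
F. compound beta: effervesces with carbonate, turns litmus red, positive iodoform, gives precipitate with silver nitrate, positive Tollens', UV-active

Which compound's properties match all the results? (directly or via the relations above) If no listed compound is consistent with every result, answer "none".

For each candidate, compare predicted effects to what was observed:
(A) compound iota — does not account for positive Tollens', effervesces with carbonate
(B) compound alpha — does not account for positive Tollens', soluble in ether
(C) compound eta — does not account for UV-active
(D) compound mu — positive Tollens' match; soluble in ether match; effervesces with carbonate miss; UV-active match; turns litmus red match; burns with sooty flame match
(E) compound gamma — does not account for positive Tollens'
(F) compound beta — positive Tollens' match; soluble in ether match (via positive iodoform → soluble in ether); effervesces with carbonate match; UV-active match; turns litmus red match; burns with sooty flame match (via UV-active → burns with sooty flame)
(F) alone accounts for all the evidence.

F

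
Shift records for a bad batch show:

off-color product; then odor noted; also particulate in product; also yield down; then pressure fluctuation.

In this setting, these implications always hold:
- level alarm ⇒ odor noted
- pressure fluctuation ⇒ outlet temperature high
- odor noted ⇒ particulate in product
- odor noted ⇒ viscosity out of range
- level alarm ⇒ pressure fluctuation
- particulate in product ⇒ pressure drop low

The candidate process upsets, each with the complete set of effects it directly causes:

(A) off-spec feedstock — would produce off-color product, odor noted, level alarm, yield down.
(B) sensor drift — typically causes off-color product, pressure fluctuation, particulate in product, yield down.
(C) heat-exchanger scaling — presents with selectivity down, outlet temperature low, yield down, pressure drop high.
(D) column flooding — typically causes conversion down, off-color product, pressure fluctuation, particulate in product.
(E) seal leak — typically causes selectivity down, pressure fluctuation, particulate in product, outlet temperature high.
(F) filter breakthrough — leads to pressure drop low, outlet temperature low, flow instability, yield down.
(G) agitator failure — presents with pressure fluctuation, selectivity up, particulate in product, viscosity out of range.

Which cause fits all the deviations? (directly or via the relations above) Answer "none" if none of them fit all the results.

A

For each candidate, compare predicted effects to what was observed:
(A) off-spec feedstock — off-color product match; odor noted match; particulate in product match (through odor noted → particulate in product); yield down match; pressure fluctuation match (through level alarm → pressure fluctuation)
(B) sensor drift — does not account for odor noted
(C) heat-exchanger scaling — off-color product miss; odor noted miss; particulate in product miss; yield down match; pressure fluctuation miss
(D) column flooding — off-color product match; odor noted miss; particulate in product match; yield down miss; pressure fluctuation match
(E) seal leak — does not account for off-color product, odor noted, yield down
(F) filter breakthrough — off-color product miss; odor noted miss; particulate in product miss; yield down match; pressure fluctuation miss
(G) agitator failure — off-color product miss; odor noted miss; particulate in product match; yield down miss; pressure fluctuation match
Only (A) is consistent with every observation.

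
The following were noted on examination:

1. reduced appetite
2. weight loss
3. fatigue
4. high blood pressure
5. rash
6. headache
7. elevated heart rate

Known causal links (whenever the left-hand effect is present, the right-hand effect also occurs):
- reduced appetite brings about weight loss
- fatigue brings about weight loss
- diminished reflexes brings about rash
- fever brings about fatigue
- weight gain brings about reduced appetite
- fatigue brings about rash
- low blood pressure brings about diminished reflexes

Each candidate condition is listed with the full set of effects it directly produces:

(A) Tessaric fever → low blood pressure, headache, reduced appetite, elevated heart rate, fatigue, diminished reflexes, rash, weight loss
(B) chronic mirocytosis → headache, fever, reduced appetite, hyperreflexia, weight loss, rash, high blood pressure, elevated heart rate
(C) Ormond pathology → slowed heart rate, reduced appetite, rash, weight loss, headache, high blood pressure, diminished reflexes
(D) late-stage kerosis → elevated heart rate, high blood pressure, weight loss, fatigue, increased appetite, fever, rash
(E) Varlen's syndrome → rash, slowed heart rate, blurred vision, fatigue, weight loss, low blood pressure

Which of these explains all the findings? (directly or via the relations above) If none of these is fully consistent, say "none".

B

Testing each hypothesis:
(A) Tessaric fever — reduced appetite match; weight loss match; fatigue match; high blood pressure miss; rash match; headache match; elevated heart rate match
(B) chronic mirocytosis — reduced appetite match; weight loss match; fatigue match (by fever → fatigue); high blood pressure match; rash match; headache match; elevated heart rate match
(C) Ormond pathology — reduced appetite match; weight loss match; fatigue miss; high blood pressure match; rash match; headache match; elevated heart rate miss
(D) late-stage kerosis — reduced appetite miss; weight loss match; fatigue match; high blood pressure match; rash match; headache miss; elevated heart rate match
(E) Varlen's syndrome — fails on reduced appetite, high blood pressure, headache, elevated heart rate (predicts low blood pressure, not high blood pressure; predicts slowed heart rate, not elevated heart rate)
Only (B) is consistent with every observation.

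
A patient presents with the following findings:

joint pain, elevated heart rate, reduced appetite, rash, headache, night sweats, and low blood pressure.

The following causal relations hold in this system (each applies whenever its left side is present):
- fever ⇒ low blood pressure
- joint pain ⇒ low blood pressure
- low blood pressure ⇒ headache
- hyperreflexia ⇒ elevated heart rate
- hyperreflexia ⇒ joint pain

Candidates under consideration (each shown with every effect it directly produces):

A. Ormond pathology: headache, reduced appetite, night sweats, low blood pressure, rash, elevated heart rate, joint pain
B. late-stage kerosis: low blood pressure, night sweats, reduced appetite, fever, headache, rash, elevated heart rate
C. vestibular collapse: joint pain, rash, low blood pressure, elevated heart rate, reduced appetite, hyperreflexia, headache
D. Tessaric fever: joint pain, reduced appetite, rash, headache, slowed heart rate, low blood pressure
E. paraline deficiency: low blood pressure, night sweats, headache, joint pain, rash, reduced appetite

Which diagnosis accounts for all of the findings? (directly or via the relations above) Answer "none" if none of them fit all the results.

Checking each candidate against the observations:
(A) Ormond pathology — joint pain match; elevated heart rate match; reduced appetite match; rash match; headache match; night sweats match; low blood pressure match
(B) late-stage kerosis — joint pain miss; elevated heart rate match; reduced appetite match; rash match; headache match; night sweats match; low blood pressure match
(C) vestibular collapse — does not account for night sweats
(D) Tessaric fever — fails on elevated heart rate, night sweats (predicts slowed heart rate, not elevated heart rate)
(E) paraline deficiency — joint pain match; elevated heart rate miss; reduced appetite match; rash match; headache match; night sweats match; low blood pressure match
(A) is the only candidate with no mismatches.

A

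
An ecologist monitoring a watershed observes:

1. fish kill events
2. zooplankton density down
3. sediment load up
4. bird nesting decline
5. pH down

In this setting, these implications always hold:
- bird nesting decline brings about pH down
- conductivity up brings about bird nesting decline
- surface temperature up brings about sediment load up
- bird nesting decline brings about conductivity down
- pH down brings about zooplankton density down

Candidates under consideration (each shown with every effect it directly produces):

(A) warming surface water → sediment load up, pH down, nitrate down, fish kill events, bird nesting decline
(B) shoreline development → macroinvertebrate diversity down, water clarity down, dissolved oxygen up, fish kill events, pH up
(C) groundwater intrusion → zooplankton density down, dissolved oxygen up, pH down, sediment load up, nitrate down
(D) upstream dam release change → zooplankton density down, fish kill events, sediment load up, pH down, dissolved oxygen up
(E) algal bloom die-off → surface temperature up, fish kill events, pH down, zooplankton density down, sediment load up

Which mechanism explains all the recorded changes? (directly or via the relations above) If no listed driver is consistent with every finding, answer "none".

Testing each hypothesis:
(A) warming surface water — accounts for every observation (zooplankton density down through pH down → zooplankton density down)
(B) shoreline development — fish kill events ✓; zooplankton density down ✗; sediment load up ✗; bird nesting decline ✗; pH down ✗
(C) groundwater intrusion — does not account for fish kill events, bird nesting decline
(D) upstream dam release change — does not account for bird nesting decline
(E) algal bloom die-off — fish kill events ✓; zooplankton density down ✓; sediment load up ✓; bird nesting decline ✗; pH down ✓
Only (A) is consistent with every observation.

A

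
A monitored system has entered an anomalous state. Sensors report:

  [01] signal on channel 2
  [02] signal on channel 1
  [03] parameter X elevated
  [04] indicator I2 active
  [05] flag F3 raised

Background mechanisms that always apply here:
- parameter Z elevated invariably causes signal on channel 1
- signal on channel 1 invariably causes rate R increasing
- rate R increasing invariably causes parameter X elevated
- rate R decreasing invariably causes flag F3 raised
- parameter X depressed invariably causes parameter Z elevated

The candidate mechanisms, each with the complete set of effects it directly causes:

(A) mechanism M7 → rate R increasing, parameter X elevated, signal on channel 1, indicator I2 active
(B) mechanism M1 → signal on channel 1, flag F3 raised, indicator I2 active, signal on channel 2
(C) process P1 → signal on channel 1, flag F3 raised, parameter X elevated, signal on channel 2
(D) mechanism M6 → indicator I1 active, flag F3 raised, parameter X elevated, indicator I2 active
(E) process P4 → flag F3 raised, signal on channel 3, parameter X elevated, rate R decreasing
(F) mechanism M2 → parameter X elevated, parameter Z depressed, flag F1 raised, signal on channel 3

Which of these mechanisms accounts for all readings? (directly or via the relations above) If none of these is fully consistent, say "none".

B

For each candidate, compare predicted effects to what was observed:
(A) mechanism M7 — signal on channel 2 ✗; signal on channel 1 ✓; parameter X elevated ✓; indicator I2 active ✓; flag F3 raised ✗
(B) mechanism M1 — accounts for every observation (parameter X elevated by signal on channel 1 → rate R increasing → parameter X elevated)
(C) process P1 — signal on channel 2 ✓; signal on channel 1 ✓; parameter X elevated ✓; indicator I2 active ✗; flag F3 raised ✓
(D) mechanism M6 — does not account for signal on channel 2, signal on channel 1
(E) process P4 — signal on channel 2 ✗; signal on channel 1 ✗; parameter X elevated ✓; indicator I2 active ✗; flag F3 raised ✓
(F) mechanism M2 — does not account for signal on channel 2, signal on channel 1, indicator I2 active, flag F3 raised
(B) alone accounts for all the evidence.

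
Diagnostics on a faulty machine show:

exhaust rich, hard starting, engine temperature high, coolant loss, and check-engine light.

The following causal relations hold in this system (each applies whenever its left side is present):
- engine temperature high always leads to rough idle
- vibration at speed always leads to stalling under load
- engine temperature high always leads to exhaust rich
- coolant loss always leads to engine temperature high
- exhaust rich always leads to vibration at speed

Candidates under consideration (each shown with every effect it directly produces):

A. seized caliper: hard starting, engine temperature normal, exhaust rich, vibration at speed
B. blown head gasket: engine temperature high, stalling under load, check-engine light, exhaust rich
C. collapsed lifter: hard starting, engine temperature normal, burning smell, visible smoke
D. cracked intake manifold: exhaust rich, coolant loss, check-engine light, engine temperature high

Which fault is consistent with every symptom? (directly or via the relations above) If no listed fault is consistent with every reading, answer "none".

Testing each hypothesis:
(A) seized caliper — exhaust rich yes; hard starting yes; engine temperature high NO; coolant loss NO; check-engine light NO
(B) blown head gasket — does not account for hard starting, coolant loss
(C) collapsed lifter — fails on exhaust rich, engine temperature high, coolant loss, check-engine light (predicts engine temperature normal, not engine temperature high)
(D) cracked intake manifold — does not account for hard starting
None of the listed candidates fits everything.

none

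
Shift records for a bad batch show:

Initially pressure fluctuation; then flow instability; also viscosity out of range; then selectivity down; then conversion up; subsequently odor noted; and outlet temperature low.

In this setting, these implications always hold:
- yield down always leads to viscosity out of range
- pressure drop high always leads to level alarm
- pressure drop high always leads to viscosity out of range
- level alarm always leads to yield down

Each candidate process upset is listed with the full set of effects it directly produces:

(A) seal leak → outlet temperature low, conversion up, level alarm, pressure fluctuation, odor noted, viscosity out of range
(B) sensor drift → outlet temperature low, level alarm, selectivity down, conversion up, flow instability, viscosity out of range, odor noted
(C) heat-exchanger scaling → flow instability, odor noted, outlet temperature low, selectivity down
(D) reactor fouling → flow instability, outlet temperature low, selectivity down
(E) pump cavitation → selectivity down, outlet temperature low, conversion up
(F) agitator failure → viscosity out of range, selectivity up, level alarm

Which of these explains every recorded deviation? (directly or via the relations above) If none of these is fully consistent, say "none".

For each candidate, compare predicted effects to what was observed:
(A) seal leak — pressure fluctuation ✓; flow instability ✗; viscosity out of range ✓; selectivity down ✗; conversion up ✓; odor noted ✓; outlet temperature low ✓
(B) sensor drift — pressure fluctuation ✗; flow instability ✓; viscosity out of range ✓; selectivity down ✓; conversion up ✓; odor noted ✓; outlet temperature low ✓
(C) heat-exchanger scaling — pressure fluctuation ✗; flow instability ✓; viscosity out of range ✗; selectivity down ✓; conversion up ✗; odor noted ✓; outlet temperature low ✓
(D) reactor fouling — does not account for pressure fluctuation, viscosity out of range, conversion up, odor noted
(E) pump cavitation — does not account for pressure fluctuation, flow instability, viscosity out of range, odor noted
(F) agitator failure — pressure fluctuation ✗; flow instability ✗; viscosity out of range ✓; selectivity down ✗; conversion up ✗; odor noted ✗; outlet temperature low ✗
Every candidate fails on at least one observation.

none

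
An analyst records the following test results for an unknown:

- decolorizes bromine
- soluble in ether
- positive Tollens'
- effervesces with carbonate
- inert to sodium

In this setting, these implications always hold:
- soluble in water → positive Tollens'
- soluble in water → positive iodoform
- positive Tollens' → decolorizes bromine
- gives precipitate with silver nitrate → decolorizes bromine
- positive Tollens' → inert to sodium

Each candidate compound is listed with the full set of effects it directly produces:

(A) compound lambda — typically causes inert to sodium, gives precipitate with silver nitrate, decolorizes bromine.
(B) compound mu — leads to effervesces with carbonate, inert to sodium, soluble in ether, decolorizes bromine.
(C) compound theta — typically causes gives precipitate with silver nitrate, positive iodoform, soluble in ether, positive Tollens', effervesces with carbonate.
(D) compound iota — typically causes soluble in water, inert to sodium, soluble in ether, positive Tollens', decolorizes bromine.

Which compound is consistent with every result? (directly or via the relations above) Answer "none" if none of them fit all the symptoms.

C

For each candidate, compare predicted effects to what was observed:
(A) compound lambda — decolorizes bromine ✓; soluble in ether ✗; positive Tollens' ✗; effervesces with carbonate ✗; inert to sodium ✓
(B) compound mu — does not account for positive Tollens'
(C) compound theta — accounts for every observation (decolorizes bromine by positive Tollens' → decolorizes bromine)
(D) compound iota — decolorizes bromine ✓; soluble in ether ✓; positive Tollens' ✓; effervesces with carbonate ✗; inert to sodium ✓
(C) alone accounts for all the evidence.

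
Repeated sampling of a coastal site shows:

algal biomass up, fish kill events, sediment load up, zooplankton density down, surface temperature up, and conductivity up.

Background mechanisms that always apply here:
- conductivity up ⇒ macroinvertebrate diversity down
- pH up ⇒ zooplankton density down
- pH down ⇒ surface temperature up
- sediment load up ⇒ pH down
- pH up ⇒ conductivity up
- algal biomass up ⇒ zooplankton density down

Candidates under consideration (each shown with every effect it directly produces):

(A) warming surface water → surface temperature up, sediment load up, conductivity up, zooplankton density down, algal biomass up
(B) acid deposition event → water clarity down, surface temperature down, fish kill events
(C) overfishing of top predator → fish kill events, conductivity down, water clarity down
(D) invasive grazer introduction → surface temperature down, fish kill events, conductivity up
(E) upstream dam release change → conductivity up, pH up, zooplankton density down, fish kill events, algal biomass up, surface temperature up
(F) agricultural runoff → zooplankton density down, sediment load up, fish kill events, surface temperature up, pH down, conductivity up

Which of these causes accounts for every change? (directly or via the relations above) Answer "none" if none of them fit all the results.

none

Testing each hypothesis:
(A) warming surface water — algal biomass up +; fish kill events -; sediment load up +; zooplankton density down +; surface temperature up +; conductivity up +
(B) acid deposition event — algal biomass up -; fish kill events +; sediment load up -; zooplankton density down -; surface temperature up -; conductivity up -
(C) overfishing of top predator — algal biomass up -; fish kill events +; sediment load up -; zooplankton density down -; surface temperature up -; conductivity up -
(D) invasive grazer introduction — algal biomass up -; fish kill events +; sediment load up -; zooplankton density down -; surface temperature up -; conductivity up +
(E) upstream dam release change — does not account for sediment load up
(F) agricultural runoff — does not account for algal biomass up
No candidate is consistent with all observations.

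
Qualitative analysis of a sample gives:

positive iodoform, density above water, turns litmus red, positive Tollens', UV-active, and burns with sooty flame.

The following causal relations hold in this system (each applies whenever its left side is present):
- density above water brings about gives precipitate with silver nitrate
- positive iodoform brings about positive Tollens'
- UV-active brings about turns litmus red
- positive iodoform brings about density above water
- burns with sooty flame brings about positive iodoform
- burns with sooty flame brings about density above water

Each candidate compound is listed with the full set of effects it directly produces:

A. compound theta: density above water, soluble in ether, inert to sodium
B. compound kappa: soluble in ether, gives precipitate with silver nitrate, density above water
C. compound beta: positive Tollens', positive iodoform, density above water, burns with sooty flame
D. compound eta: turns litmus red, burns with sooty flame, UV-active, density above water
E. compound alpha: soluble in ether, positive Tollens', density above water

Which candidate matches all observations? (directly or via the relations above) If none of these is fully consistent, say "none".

Per-candidate check:
(A) compound theta — does not account for positive iodoform, turns litmus red, positive Tollens', UV-active, burns with sooty flame
(B) compound kappa — does not account for positive iodoform, turns litmus red, positive Tollens', UV-active, burns with sooty flame
(C) compound beta — does not account for turns litmus red, UV-active
(D) compound eta — accounts for every observation (positive iodoform by burns with sooty flame → positive iodoform)
(E) compound alpha — does not account for positive iodoform, turns litmus red, UV-active, burns with sooty flame
Only (D) is consistent with every observation.

D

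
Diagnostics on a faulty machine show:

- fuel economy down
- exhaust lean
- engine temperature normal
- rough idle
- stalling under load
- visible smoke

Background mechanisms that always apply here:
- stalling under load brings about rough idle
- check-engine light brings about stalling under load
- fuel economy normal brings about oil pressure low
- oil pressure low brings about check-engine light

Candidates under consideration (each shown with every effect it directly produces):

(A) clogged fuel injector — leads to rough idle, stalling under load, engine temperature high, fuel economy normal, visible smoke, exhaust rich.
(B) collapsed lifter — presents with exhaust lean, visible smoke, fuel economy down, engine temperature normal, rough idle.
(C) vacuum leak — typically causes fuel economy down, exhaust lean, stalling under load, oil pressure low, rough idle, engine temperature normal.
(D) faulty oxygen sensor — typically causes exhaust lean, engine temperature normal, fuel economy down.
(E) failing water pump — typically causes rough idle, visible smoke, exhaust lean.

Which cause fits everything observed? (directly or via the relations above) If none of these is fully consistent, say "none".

none

Testing each hypothesis:
(A) clogged fuel injector — fuel economy down -; exhaust lean -; engine temperature normal -; rough idle +; stalling under load +; visible smoke +
(B) collapsed lifter — fuel economy down +; exhaust lean +; engine temperature normal +; rough idle +; stalling under load -; visible smoke +
(C) vacuum leak — fuel economy down +; exhaust lean +; engine temperature normal +; rough idle +; stalling under load +; visible smoke -
(D) faulty oxygen sensor — fuel economy down +; exhaust lean +; engine temperature normal +; rough idle -; stalling under load -; visible smoke -
(E) failing water pump — fuel economy down -; exhaust lean +; engine temperature normal -; rough idle +; stalling under load -; visible smoke +
None of the listed candidates fits everything.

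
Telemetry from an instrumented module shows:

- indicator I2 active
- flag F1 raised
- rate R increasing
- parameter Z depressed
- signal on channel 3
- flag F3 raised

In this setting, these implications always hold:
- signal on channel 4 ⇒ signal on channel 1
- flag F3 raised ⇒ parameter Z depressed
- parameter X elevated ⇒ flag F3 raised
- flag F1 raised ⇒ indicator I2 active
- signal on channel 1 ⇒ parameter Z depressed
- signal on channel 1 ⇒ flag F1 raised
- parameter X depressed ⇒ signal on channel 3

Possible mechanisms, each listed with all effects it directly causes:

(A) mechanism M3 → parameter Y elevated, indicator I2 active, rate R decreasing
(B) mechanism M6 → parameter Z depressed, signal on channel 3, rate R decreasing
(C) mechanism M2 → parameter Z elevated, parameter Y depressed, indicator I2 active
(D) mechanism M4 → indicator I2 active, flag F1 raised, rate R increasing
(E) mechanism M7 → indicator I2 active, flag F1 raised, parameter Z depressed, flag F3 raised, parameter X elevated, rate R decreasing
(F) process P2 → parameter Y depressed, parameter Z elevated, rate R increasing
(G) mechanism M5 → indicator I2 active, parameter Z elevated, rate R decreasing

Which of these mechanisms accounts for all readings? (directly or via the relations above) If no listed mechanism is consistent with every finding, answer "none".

none

For each candidate, compare predicted effects to what was observed:
(A) mechanism M3 — indicator I2 active yes; flag F1 raised NO; rate R increasing NO; parameter Z depressed NO; signal on channel 3 NO; flag F3 raised NO
(B) mechanism M6 — fails on indicator I2 active, flag F1 raised, rate R increasing, flag F3 raised (predicts rate R decreasing, not rate R increasing)
(C) mechanism M2 — indicator I2 active yes; flag F1 raised NO; rate R increasing NO; parameter Z depressed NO; signal on channel 3 NO; flag F3 raised NO
(D) mechanism M4 — indicator I2 active yes; flag F1 raised yes; rate R increasing yes; parameter Z depressed NO; signal on channel 3 NO; flag F3 raised NO
(E) mechanism M7 — fails on rate R increasing, signal on channel 3 (predicts rate R decreasing, not rate R increasing)
(F) process P2 — fails on indicator I2 active, flag F1 raised, parameter Z depressed, signal on channel 3, flag F3 raised (predicts parameter Z elevated, not parameter Z depressed)
(G) mechanism M5 — fails on flag F1 raised, rate R increasing, parameter Z depressed, signal on channel 3, flag F3 raised (predicts rate R decreasing, not rate R increasing; predicts parameter Z elevated, not parameter Z depressed)
No candidate is consistent with all observations.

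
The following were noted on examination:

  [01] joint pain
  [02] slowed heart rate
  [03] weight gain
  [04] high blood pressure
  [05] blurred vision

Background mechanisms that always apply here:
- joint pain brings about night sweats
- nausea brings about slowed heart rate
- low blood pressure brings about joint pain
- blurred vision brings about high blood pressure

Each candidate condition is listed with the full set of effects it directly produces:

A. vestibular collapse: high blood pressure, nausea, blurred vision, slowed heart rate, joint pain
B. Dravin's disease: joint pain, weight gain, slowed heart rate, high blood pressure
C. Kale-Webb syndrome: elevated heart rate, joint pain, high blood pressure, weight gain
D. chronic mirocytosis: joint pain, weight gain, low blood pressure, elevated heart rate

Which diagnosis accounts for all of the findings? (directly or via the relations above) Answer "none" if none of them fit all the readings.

Per-candidate check:
(A) vestibular collapse — joint pain yes; slowed heart rate yes; weight gain NO; high blood pressure yes; blurred vision yes
(B) Dravin's disease — joint pain yes; slowed heart rate yes; weight gain yes; high blood pressure yes; blurred vision NO
(C) Kale-Webb syndrome — joint pain yes; slowed heart rate NO; weight gain yes; high blood pressure yes; blurred vision NO
(D) chronic mirocytosis — fails on slowed heart rate, high blood pressure, blurred vision (predicts elevated heart rate, not slowed heart rate; predicts low blood pressure, not high blood pressure)
Every candidate fails on at least one observation.

none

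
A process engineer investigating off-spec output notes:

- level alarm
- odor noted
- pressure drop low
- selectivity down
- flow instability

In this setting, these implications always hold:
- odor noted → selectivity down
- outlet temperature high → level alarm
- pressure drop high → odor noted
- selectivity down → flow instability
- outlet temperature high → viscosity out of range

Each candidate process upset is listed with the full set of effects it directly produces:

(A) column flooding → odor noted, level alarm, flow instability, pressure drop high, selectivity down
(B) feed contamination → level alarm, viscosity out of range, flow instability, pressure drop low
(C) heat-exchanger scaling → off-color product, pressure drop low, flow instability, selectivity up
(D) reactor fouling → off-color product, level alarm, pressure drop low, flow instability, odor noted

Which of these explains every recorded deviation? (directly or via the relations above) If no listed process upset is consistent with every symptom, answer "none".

Testing each hypothesis:
(A) column flooding — fails on pressure drop low (predicts pressure drop high, not pressure drop low)
(B) feed contamination — does not account for odor noted, selectivity down
(C) heat-exchanger scaling — fails on level alarm, odor noted, selectivity down (predicts selectivity up, not selectivity down)
(D) reactor fouling — accounts for every observation (selectivity down via odor noted → selectivity down)
(D) alone accounts for all the evidence.

D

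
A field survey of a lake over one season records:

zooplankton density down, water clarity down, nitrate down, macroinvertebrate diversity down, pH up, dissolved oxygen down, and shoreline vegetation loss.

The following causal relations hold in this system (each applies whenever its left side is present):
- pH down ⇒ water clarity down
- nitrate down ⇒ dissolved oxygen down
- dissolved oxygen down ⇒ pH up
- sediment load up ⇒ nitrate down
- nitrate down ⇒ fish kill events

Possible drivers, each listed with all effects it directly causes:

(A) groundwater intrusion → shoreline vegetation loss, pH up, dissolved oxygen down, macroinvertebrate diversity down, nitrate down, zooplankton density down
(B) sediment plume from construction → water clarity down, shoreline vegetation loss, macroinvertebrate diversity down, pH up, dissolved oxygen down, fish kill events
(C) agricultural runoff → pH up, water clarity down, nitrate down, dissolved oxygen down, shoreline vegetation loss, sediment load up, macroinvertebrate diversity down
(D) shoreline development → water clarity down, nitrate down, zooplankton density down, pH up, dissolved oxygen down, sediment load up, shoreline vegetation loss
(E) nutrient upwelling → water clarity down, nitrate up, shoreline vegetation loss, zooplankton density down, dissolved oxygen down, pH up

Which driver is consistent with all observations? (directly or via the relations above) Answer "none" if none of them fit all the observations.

For each candidate, compare predicted effects to what was observed:
(A) groundwater intrusion — does not account for water clarity down
(B) sediment plume from construction — zooplankton density down ✗; water clarity down ✓; nitrate down ✗; macroinvertebrate diversity down ✓; pH up ✓; dissolved oxygen down ✓; shoreline vegetation loss ✓
(C) agricultural runoff — zooplankton density down ✗; water clarity down ✓; nitrate down ✓; macroinvertebrate diversity down ✓; pH up ✓; dissolved oxygen down ✓; shoreline vegetation loss ✓
(D) shoreline development — does not account for macroinvertebrate diversity down
(E) nutrient upwelling — zooplankton density down ✓; water clarity down ✓; nitrate down ✗; macroinvertebrate diversity down ✗; pH up ✓; dissolved oxygen down ✓; shoreline vegetation loss ✓
Every candidate fails on at least one observation.

none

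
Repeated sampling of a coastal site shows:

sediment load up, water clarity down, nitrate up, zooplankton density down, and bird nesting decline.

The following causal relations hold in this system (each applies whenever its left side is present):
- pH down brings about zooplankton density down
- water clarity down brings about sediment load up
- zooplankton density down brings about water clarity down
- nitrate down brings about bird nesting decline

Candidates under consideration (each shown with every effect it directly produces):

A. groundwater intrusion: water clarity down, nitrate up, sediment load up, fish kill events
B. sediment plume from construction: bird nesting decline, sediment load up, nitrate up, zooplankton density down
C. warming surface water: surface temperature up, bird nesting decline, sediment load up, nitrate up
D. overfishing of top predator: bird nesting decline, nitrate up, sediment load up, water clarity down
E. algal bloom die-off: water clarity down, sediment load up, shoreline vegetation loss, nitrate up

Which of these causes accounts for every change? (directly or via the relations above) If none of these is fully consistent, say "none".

For each candidate, compare predicted effects to what was observed:
(A) groundwater intrusion — sediment load up match; water clarity down match; nitrate up match; zooplankton density down miss; bird nesting decline miss
(B) sediment plume from construction — sediment load up match; water clarity down match (through zooplankton density down → water clarity down); nitrate up match; zooplankton density down match; bird nesting decline match
(C) warming surface water — does not account for water clarity down, zooplankton density down
(D) overfishing of top predator — sediment load up match; water clarity down match; nitrate up match; zooplankton density down miss; bird nesting decline match
(E) algal bloom die-off — sediment load up match; water clarity down match; nitrate up match; zooplankton density down miss; bird nesting decline miss
Only (B) is consistent with every observation.

B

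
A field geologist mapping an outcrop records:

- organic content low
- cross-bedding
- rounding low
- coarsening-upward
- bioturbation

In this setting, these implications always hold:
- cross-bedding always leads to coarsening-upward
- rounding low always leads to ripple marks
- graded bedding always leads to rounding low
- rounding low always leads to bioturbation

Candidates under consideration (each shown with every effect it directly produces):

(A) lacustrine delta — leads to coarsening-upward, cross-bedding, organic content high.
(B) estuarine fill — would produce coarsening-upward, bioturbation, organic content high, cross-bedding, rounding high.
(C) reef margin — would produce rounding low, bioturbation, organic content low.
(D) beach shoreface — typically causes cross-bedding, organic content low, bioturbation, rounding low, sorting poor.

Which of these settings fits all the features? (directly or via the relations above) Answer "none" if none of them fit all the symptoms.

Testing each hypothesis:
(A) lacustrine delta — fails on organic content low, rounding low, bioturbation (predicts organic content high, not organic content low)
(B) estuarine fill — organic content low ✗; cross-bedding ✓; rounding low ✗; coarsening-upward ✓; bioturbation ✓
(C) reef margin — does not account for cross-bedding, coarsening-upward
(D) beach shoreface — organic content low ✓; cross-bedding ✓; rounding low ✓; coarsening-upward ✓ (via cross-bedding → coarsening-upward); bioturbation ✓
Only (D) is consistent with every observation.

D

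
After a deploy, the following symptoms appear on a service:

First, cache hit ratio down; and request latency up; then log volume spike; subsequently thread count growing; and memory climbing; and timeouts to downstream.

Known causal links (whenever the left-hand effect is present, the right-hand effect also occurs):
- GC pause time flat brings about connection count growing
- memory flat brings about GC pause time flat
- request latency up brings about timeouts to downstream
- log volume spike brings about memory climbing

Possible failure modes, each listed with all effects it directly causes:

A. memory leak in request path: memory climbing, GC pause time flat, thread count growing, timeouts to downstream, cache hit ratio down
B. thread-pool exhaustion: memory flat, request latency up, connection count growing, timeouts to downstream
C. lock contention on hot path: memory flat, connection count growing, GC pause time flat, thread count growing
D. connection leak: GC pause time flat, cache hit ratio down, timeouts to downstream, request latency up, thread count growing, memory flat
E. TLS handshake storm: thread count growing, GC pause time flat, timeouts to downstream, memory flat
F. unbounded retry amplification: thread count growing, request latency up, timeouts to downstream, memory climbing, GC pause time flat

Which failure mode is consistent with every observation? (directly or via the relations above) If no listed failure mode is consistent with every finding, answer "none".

none

Per-candidate check:
(A) memory leak in request path — cache hit ratio down ✓; request latency up ✗; log volume spike ✗; thread count growing ✓; memory climbing ✓; timeouts to downstream ✓
(B) thread-pool exhaustion — cache hit ratio down ✗; request latency up ✓; log volume spike ✗; thread count growing ✗; memory climbing ✗; timeouts to downstream ✓
(C) lock contention on hot path — cache hit ratio down ✗; request latency up ✗; log volume spike ✗; thread count growing ✓; memory climbing ✗; timeouts to downstream ✗
(D) connection leak — cache hit ratio down ✓; request latency up ✓; log volume spike ✗; thread count growing ✓; memory climbing ✗; timeouts to downstream ✓
(E) TLS handshake storm — fails on cache hit ratio down, request latency up, log volume spike, memory climbing (predicts memory flat, not memory climbing)
(F) unbounded retry amplification — cache hit ratio down ✗; request latency up ✓; log volume spike ✗; thread count growing ✓; memory climbing ✓; timeouts to downstream ✓
Every candidate fails on at least one observation.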